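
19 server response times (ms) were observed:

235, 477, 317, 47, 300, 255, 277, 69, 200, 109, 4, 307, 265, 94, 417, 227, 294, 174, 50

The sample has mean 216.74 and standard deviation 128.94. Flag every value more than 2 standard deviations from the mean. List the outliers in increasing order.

477

Cutoffs at x̄ ± 2s: 216.74 ± 2·128.94 = [-41.14, 474.62].
477: z = 2.02, |z| > 2 → outlier.
Every other value lies within [-41.14, 474.62].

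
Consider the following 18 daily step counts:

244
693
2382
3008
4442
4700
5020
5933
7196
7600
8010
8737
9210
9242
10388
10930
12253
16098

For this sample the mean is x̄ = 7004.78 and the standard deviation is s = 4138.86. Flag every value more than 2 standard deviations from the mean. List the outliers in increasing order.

16098

Cutoffs at x̄ ± 2s: 7004.78 ± 2·4138.86 = [-1272.94, 15282.50].
16098: z = 2.20, |z| > 2 → outlier.
Every other value lies within [-1272.94, 15282.50].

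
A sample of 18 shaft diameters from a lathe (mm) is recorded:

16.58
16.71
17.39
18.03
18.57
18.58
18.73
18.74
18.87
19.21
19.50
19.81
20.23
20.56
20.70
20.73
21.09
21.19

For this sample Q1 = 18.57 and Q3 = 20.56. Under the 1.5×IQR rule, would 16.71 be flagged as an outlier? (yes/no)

IQR = Q3 − Q1 = 20.56 − 18.57 = 1.99.
Lower fence = Q1 − 1.5·IQR = 18.57 − 2.985 = 15.585.
Upper fence = Q3 + 1.5·IQR = 20.56 + 2.985 = 23.545.
16.71 lies within [15.585, 23.545].

no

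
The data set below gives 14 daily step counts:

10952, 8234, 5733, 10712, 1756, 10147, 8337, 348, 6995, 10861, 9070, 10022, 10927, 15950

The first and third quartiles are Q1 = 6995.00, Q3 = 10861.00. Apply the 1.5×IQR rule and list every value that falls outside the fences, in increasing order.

348

IQR = Q3 − Q1 = 10861.00 − 6995.00 = 3866.00.
Lower fence = Q1 − 1.5·IQR = 6995.00 − 5799.00 = 1196.00.
Upper fence = Q3 + 1.5·IQR = 10861.00 + 5799.00 = 16660.00.
348 < 1196.00 → outlier.
All remaining values lie within [1196.00, 16660.00].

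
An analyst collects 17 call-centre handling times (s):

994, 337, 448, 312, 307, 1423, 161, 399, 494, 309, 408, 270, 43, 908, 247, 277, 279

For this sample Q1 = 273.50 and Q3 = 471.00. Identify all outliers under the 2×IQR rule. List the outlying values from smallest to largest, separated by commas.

908, 994, 1423

IQR = Q3 − Q1 = 471.00 − 273.50 = 197.50.
Lower fence = Q1 − 2·IQR = 273.50 − 395.00 = -121.50.
Upper fence = Q3 + 2·IQR = 471.00 + 395.00 = 866.00.
908 > 866.00 → outlier.
994 > 866.00 → outlier.
1423 > 866.00 → outlier.
All remaining values lie within [-121.50, 866.00].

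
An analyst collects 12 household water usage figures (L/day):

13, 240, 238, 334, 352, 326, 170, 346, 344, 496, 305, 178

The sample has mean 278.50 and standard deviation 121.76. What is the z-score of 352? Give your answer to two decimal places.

0.60

z = (352 − 278.50) / 121.76 = 0.60.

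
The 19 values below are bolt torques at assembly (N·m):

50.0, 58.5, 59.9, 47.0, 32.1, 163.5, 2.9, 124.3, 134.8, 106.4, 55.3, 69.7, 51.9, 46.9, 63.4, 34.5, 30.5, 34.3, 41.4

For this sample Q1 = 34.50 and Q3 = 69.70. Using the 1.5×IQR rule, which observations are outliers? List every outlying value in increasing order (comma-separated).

IQR = Q3 − Q1 = 69.70 − 34.50 = 35.20.
Lower fence = Q1 − 1.5·IQR = 34.50 − 52.80 = -18.30.
Upper fence = Q3 + 1.5·IQR = 69.70 + 52.80 = 122.50.
124.3 > 122.50 → outlier.
134.8 > 122.50 → outlier.
163.5 > 122.50 → outlier.
All remaining values lie within [-18.30, 122.50].

124.3, 134.8, 163.5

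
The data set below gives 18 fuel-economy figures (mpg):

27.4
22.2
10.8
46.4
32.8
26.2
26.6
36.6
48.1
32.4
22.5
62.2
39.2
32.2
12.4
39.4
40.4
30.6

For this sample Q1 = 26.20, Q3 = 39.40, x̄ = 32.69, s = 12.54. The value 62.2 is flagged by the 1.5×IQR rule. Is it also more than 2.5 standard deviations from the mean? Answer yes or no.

no

z = (62.2 − 32.69) / 12.54 = 2.35.
|z| = 2.35 ≤ 2.5.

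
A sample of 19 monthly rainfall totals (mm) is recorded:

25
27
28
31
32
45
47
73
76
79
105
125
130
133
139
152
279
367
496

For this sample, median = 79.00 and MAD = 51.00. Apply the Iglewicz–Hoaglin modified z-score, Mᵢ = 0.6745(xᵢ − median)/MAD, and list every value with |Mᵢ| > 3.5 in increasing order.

367, 496

|Mᵢ| > 3.5 ⇔ |xᵢ − 79.00| > 3.5·51.00/0.6745 = 264.64.
So outliers lie outside [-185.64, 343.64].
367: M = 3.81 → outlier.
496: M = 5.52 → outlier.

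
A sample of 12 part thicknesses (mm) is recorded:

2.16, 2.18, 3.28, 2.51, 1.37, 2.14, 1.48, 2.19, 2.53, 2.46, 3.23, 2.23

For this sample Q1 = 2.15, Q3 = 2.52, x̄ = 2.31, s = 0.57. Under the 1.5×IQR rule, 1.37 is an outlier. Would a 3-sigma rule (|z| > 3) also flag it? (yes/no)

z = (1.37 − 2.31) / 0.57 = -1.65.
|z| = 1.65 ≤ 3.

no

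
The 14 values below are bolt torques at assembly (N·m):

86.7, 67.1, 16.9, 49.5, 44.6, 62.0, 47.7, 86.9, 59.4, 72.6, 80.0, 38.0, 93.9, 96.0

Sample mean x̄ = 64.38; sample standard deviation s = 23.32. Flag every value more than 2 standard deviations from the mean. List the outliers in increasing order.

Cutoffs at x̄ ± 2s: 64.38 ± 2·23.32 = [17.74, 111.02].
16.9: z = -2.04, |z| > 2 → outlier.
Every other value lies within [17.74, 111.02].

16.9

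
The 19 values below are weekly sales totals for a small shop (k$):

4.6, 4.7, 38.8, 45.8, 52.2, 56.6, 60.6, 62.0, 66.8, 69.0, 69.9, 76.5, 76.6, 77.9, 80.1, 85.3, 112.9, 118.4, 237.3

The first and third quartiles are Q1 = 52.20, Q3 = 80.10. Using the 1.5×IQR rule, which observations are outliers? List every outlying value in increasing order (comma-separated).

IQR = Q3 − Q1 = 80.10 − 52.20 = 27.90.
Lower fence = Q1 − 1.5·IQR = 52.20 − 41.85 = 10.35.
Upper fence = Q3 + 1.5·IQR = 80.10 + 41.85 = 121.95.
4.6 < 10.35 → outlier.
4.7 < 10.35 → outlier.
237.3 > 121.95 → outlier.
All remaining values lie within [10.35, 121.95].

4.6, 4.7, 237.3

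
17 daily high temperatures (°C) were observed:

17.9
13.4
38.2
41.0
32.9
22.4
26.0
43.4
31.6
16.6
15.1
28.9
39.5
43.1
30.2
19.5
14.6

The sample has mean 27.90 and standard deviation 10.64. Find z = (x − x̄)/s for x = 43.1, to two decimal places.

1.43

z = (43.1 − 27.90) / 10.64 = 1.43.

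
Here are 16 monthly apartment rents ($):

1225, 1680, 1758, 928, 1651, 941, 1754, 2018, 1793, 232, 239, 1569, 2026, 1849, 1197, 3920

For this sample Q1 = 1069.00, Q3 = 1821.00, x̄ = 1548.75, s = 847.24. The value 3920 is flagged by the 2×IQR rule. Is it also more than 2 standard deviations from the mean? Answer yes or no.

z = (3920 − 1548.75) / 847.24 = 2.80.
|z| = 2.80 > 2.

yes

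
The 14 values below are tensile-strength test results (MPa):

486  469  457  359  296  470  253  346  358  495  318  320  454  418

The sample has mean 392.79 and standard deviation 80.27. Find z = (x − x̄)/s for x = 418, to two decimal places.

0.31

z = (418 − 392.79) / 80.27 = 0.31.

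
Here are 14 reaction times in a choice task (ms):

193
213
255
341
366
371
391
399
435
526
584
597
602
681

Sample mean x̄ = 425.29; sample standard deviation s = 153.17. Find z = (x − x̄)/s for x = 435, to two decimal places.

z = (435 − 425.29) / 153.17 = 0.06.

0.06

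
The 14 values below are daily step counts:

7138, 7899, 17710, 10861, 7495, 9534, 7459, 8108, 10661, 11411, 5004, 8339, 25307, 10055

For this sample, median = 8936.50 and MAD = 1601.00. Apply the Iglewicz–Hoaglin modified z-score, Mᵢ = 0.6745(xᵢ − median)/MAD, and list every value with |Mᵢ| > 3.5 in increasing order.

|Mᵢ| > 3.5 ⇔ |xᵢ − 8936.50| > 3.5·1601.00/0.6745 = 8307.64.
So outliers lie outside [628.86, 17244.14].
17710: M = 3.70 → outlier.
25307: M = 6.90 → outlier.

17710, 25307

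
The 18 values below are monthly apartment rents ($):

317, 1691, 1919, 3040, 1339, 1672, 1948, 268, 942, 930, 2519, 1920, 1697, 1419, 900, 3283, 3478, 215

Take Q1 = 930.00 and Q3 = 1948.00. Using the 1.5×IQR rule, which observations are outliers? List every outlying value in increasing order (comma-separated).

IQR = Q3 − Q1 = 1948.00 − 930.00 = 1018.00.
Lower fence = Q1 − 1.5·IQR = 930.00 − 1527.00 = -597.00.
Upper fence = Q3 + 1.5·IQR = 1948.00 + 1527.00 = 3475.00.
3478 > 3475.00 → outlier.
All remaining values lie within [-597.00, 3475.00].

3478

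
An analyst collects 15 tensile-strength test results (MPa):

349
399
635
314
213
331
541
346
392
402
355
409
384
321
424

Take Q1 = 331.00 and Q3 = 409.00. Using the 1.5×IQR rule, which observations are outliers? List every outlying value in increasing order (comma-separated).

IQR = Q3 − Q1 = 409.00 − 331.00 = 78.00.
Lower fence = Q1 − 1.5·IQR = 331.00 − 117.00 = 214.00.
Upper fence = Q3 + 1.5·IQR = 409.00 + 117.00 = 526.00.
213 < 214.00 → outlier.
541 > 526.00 → outlier.
635 > 526.00 → outlier.
All remaining values lie within [214.00, 526.00].

213, 541, 635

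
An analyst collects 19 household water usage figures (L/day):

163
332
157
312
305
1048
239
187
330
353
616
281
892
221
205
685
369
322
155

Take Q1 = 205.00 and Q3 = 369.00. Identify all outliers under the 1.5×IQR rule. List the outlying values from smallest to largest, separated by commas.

616, 685, 892, 1048

IQR = Q3 − Q1 = 369.00 − 205.00 = 164.00.
Lower fence = Q1 − 1.5·IQR = 205.00 − 246.00 = -41.00.
Upper fence = Q3 + 1.5·IQR = 369.00 + 246.00 = 615.00.
616 > 615.00 → outlier.
685 > 615.00 → outlier.
892 > 615.00 → outlier.
1048 > 615.00 → outlier.
All remaining values lie within [-41.00, 615.00].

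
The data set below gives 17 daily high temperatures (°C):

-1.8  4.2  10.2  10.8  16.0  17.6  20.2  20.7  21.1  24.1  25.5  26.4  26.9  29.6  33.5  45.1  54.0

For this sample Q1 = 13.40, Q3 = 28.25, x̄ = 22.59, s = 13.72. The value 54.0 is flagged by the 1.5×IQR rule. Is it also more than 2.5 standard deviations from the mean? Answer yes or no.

z = (54.0 − 22.59) / 13.72 = 2.29.
|z| = 2.29 ≤ 2.5.

no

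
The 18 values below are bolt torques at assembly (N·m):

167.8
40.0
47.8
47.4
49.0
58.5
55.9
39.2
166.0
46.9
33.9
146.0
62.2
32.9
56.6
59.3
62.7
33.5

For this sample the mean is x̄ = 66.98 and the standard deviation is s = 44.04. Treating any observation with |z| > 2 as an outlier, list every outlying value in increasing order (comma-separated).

Cutoffs at x̄ ± 2s: 66.98 ± 2·44.04 = [-21.10, 155.06].
166.0: z = 2.25, |z| > 2 → outlier.
167.8: z = 2.29, |z| > 2 → outlier.
Every other value lies within [-21.10, 155.06].

166.0, 167.8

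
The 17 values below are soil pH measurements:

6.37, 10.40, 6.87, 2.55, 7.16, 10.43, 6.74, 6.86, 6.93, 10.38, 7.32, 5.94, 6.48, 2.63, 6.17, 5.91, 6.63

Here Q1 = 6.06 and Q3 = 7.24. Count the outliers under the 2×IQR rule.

IQR = 1.18; fences at 6.06 − 2.36 = 3.70 and 7.24 + 2.36 = 9.60.
Outside the cutoffs: 2.55, 2.63, 10.38, 10.40, 10.43.

5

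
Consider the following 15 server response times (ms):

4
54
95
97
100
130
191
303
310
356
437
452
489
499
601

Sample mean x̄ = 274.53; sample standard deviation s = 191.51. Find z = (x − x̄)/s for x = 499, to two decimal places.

z = (499 − 274.53) / 191.51 = 1.17.

1.17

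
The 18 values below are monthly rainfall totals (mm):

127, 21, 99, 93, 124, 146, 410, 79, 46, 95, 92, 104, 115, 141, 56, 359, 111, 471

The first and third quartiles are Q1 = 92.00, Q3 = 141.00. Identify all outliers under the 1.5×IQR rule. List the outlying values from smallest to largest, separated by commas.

359, 410, 471

IQR = Q3 − Q1 = 141.00 − 92.00 = 49.00.
Lower fence = Q1 − 1.5·IQR = 92.00 − 73.50 = 18.50.
Upper fence = Q3 + 1.5·IQR = 141.00 + 73.50 = 214.50.
359 > 214.50 → outlier.
410 > 214.50 → outlier.
471 > 214.50 → outlier.
All remaining values lie within [18.50, 214.50].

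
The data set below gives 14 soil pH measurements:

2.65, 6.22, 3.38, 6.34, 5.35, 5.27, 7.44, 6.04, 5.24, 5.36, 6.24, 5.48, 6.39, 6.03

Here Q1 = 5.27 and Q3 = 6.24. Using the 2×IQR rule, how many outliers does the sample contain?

1

IQR = 0.97; fences at 5.27 − 1.94 = 3.33 and 6.24 + 1.94 = 8.18.
Outside the cutoffs: 2.65.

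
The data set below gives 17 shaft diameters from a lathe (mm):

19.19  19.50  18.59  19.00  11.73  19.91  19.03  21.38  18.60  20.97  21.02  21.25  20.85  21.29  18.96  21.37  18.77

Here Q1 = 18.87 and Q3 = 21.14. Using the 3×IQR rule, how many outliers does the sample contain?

1

IQR = 2.27; fences at 18.87 − 6.81 = 12.06 and 21.14 + 6.81 = 27.95.
Outside the cutoffs: 11.73.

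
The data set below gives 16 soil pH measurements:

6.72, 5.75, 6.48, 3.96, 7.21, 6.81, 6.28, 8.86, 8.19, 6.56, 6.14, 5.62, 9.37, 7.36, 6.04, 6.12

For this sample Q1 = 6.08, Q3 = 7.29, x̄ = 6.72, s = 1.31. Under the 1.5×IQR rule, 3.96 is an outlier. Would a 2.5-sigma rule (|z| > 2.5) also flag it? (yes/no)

z = (3.96 − 6.72) / 1.31 = -2.11.
|z| = 2.11 ≤ 2.5.

no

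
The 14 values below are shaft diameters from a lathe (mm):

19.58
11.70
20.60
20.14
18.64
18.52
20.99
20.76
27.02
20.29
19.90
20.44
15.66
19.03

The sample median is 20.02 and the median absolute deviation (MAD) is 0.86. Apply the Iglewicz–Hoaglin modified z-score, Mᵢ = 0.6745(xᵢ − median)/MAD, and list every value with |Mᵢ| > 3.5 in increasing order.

11.70, 27.02

|Mᵢ| > 3.5 ⇔ |xᵢ − 20.02| > 3.5·0.86/0.6745 = 4.46.
So outliers lie outside [15.56, 24.48].
11.70: M = -6.53 → outlier.
27.02: M = 5.49 → outlier.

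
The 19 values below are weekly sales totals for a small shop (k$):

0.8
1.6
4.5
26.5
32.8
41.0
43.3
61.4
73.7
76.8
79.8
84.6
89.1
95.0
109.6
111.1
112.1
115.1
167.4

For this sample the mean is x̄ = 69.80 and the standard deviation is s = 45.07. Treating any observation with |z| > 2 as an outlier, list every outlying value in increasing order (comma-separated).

167.4

Cutoffs at x̄ ± 2s: 69.80 ± 2·45.07 = [-20.34, 159.94].
167.4: z = 2.17, |z| > 2 → outlier.
Every other value lies within [-20.34, 159.94].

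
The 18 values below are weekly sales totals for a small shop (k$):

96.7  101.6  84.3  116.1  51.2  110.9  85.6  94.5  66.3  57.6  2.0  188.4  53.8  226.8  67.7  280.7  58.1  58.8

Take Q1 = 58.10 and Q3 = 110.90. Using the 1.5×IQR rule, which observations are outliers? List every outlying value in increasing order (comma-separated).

226.8, 280.7

IQR = Q3 − Q1 = 110.90 − 58.10 = 52.80.
Lower fence = Q1 − 1.5·IQR = 58.10 − 79.20 = -21.10.
Upper fence = Q3 + 1.5·IQR = 110.90 + 79.20 = 190.10.
226.8 > 190.10 → outlier.
280.7 > 190.10 → outlier.
All remaining values lie within [-21.10, 190.10].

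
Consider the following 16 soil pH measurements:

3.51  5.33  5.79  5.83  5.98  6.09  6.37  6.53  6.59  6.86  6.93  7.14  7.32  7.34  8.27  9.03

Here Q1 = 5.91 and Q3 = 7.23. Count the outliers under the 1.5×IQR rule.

IQR = 1.32; fences at 5.91 − 1.98 = 3.93 and 7.23 + 1.98 = 9.21.
Outside the cutoffs: 3.51.

1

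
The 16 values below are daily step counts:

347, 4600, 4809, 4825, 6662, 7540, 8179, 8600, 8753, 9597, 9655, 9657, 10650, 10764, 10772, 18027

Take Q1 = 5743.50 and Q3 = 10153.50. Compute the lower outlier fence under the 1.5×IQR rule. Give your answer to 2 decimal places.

IQR = Q3 − Q1 = 10153.50 − 5743.50 = 4410.00.
Lower fence = Q1 − 1.5·IQR = 5743.50 − 6615.00 = -871.50.
Upper fence = Q3 + 1.5·IQR = 10153.50 + 6615.00 = 16768.50.

-871.50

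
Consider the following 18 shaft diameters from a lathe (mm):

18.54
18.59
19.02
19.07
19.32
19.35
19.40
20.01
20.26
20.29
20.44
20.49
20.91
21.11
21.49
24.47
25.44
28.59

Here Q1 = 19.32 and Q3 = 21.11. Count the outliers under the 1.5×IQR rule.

IQR = 1.79; fences at 19.32 − 2.685 = 16.635 and 21.11 + 2.685 = 23.795.
Outside the cutoffs: 24.47, 25.44, 28.59.

3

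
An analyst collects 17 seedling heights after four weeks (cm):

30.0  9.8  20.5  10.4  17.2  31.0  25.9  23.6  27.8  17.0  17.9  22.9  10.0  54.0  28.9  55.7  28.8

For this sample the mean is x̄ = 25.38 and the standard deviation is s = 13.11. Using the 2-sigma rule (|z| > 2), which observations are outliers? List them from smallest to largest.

54.0, 55.7

Cutoffs at x̄ ± 2s: 25.38 ± 2·13.11 = [-0.84, 51.60].
54.0: z = 2.18, |z| > 2 → outlier.
55.7: z = 2.31, |z| > 2 → outlier.
Every other value lies within [-0.84, 51.60].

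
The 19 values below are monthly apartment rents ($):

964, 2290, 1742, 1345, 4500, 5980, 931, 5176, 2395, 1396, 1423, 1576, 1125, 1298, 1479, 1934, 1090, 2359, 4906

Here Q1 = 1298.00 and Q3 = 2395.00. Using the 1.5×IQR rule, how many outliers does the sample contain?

4

IQR = 1097.00; fences at 1298.00 − 1645.50 = -347.50 and 2395.00 + 1645.50 = 4040.50.
Outside the cutoffs: 4500, 4906, 5176, 5980.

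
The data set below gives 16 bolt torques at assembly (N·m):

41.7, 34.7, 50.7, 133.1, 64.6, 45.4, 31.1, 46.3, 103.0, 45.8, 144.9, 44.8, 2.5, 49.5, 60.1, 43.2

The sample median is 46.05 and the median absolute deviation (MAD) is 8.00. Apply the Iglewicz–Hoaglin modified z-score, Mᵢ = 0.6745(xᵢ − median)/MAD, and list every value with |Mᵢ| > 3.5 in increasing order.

2.5, 103.0, 133.1, 144.9

|Mᵢ| > 3.5 ⇔ |xᵢ − 46.05| > 3.5·8.00/0.6745 = 41.51.
So outliers lie outside [4.54, 87.56].
2.5: M = -3.67 → outlier.
103.0: M = 4.80 → outlier.
133.1: M = 7.34 → outlier.
144.9: M = 8.33 → outlier.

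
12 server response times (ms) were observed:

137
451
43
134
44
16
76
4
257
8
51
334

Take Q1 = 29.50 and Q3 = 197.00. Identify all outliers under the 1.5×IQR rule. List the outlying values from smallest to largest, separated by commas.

IQR = Q3 − Q1 = 197.00 − 29.50 = 167.50.
Lower fence = Q1 − 1.5·IQR = 29.50 − 251.25 = -221.75.
Upper fence = Q3 + 1.5·IQR = 197.00 + 251.25 = 448.25.
451 > 448.25 → outlier.
All remaining values lie within [-221.75, 448.25].

451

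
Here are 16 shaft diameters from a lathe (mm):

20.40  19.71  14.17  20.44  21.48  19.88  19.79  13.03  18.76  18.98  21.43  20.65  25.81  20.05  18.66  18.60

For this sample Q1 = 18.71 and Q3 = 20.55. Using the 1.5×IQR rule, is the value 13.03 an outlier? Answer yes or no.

yes

IQR = Q3 − Q1 = 20.55 − 18.71 = 1.84.
Lower fence = Q1 − 1.5·IQR = 18.71 − 2.76 = 15.95.
Upper fence = Q3 + 1.5·IQR = 20.55 + 2.76 = 23.31.
13.03 lies below the lower fence.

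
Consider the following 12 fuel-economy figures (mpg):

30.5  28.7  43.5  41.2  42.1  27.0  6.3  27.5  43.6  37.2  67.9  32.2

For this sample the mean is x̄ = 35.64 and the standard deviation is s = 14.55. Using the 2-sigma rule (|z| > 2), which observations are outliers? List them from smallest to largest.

6.3, 67.9

Cutoffs at x̄ ± 2s: 35.64 ± 2·14.55 = [6.54, 64.74].
6.3: z = -2.02, |z| > 2 → outlier.
67.9: z = 2.22, |z| > 2 → outlier.
Every other value lies within [6.54, 64.74].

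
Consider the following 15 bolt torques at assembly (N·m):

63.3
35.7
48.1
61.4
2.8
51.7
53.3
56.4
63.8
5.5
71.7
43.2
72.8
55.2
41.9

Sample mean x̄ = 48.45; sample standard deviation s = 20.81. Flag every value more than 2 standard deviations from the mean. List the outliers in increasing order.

2.8, 5.5

Cutoffs at x̄ ± 2s: 48.45 ± 2·20.81 = [6.83, 90.07].
2.8: z = -2.19, |z| > 2 → outlier.
5.5: z = -2.06, |z| > 2 → outlier.
Every other value lies within [6.83, 90.07].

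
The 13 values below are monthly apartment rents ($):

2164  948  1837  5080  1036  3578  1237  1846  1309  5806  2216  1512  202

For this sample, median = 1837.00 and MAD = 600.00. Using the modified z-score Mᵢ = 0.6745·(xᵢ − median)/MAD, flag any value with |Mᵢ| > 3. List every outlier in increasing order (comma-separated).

|Mᵢ| > 3 ⇔ |xᵢ − 1837.00| > 3·600.00/0.6745 = 2668.64.
So outliers lie outside [-831.64, 4505.64].
5080: M = 3.65 → outlier.
5806: M = 4.46 → outlier.

5080, 5806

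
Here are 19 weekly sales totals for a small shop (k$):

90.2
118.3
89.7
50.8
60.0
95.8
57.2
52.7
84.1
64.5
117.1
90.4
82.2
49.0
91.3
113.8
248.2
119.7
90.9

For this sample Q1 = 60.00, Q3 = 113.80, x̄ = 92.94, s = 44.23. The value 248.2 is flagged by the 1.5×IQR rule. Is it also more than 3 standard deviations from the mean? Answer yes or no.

z = (248.2 − 92.94) / 44.23 = 3.51.
|z| = 3.51 > 3.

yes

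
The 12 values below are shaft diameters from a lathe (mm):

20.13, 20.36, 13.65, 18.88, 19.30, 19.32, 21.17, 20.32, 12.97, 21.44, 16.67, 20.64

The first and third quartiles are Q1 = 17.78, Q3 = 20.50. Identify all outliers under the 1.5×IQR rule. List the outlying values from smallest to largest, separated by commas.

IQR = Q3 − Q1 = 20.50 − 17.78 = 2.72.
Lower fence = Q1 − 1.5·IQR = 17.78 − 4.08 = 13.70.
Upper fence = Q3 + 1.5·IQR = 20.50 + 4.08 = 24.58.
12.97 < 13.70 → outlier.
13.65 < 13.70 → outlier.
All remaining values lie within [13.70, 24.58].

12.97, 13.65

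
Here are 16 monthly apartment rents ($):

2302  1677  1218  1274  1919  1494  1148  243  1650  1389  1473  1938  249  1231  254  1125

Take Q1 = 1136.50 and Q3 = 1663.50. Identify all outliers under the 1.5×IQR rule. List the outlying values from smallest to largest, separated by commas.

243, 249, 254

IQR = Q3 − Q1 = 1663.50 − 1136.50 = 527.00.
Lower fence = Q1 − 1.5·IQR = 1136.50 − 790.50 = 346.00.
Upper fence = Q3 + 1.5·IQR = 1663.50 + 790.50 = 2454.00.
243 < 346.00 → outlier.
249 < 346.00 → outlier.
254 < 346.00 → outlier.
All remaining values lie within [346.00, 2454.00].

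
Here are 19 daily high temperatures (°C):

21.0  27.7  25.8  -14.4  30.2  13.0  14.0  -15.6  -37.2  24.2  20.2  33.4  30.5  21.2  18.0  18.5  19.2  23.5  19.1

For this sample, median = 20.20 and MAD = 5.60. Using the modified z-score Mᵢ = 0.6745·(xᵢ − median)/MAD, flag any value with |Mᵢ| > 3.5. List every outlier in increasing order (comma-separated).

|Mᵢ| > 3.5 ⇔ |xᵢ − 20.20| > 3.5·5.60/0.6745 = 29.06.
So outliers lie outside [-8.86, 49.26].
-37.2: M = -6.91 → outlier.
-15.6: M = -4.31 → outlier.
-14.4: M = -4.17 → outlier.

-37.2, -15.6, -14.4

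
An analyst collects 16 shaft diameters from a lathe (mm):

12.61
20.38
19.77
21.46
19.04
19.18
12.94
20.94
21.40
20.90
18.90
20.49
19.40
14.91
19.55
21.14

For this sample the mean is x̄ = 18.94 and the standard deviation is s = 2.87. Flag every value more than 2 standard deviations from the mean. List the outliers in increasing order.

Cutoffs at x̄ ± 2s: 18.94 ± 2·2.87 = [13.20, 24.68].
12.61: z = -2.21, |z| > 2 → outlier.
12.94: z = -2.09, |z| > 2 → outlier.
Every other value lies within [13.20, 24.68].

12.61, 12.94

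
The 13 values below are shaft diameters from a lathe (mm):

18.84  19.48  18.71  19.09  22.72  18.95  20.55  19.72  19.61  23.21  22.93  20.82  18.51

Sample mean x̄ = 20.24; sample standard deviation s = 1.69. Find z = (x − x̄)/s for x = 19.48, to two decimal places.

z = (19.48 − 20.24) / 1.69 = -0.45.

-0.45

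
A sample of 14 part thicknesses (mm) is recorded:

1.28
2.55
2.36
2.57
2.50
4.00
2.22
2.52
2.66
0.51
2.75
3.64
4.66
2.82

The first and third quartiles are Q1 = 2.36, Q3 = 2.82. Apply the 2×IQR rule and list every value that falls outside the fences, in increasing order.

0.51, 1.28, 4.00, 4.66

IQR = Q3 − Q1 = 2.82 − 2.36 = 0.46.
Lower fence = Q1 − 2·IQR = 2.36 − 0.92 = 1.44.
Upper fence = Q3 + 2·IQR = 2.82 + 0.92 = 3.74.
0.51 < 1.44 → outlier.
1.28 < 1.44 → outlier.
4.00 > 3.74 → outlier.
4.66 > 3.74 → outlier.
All remaining values lie within [1.44, 3.74].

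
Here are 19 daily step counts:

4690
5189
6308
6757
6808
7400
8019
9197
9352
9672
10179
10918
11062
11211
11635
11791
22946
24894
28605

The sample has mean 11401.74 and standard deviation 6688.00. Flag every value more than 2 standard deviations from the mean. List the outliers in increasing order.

Cutoffs at x̄ ± 2s: 11401.74 ± 2·6688.00 = [-1974.26, 24777.74].
24894: z = 2.02, |z| > 2 → outlier.
28605: z = 2.57, |z| > 2 → outlier.
Every other value lies within [-1974.26, 24777.74].

24894, 28605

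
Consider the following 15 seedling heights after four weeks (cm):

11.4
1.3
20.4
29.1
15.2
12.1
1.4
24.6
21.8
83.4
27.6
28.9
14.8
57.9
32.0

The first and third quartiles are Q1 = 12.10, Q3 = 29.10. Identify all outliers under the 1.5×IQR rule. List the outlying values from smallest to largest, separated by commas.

57.9, 83.4

IQR = Q3 − Q1 = 29.10 − 12.10 = 17.00.
Lower fence = Q1 − 1.5·IQR = 12.10 − 25.50 = -13.40.
Upper fence = Q3 + 1.5·IQR = 29.10 + 25.50 = 54.60.
57.9 > 54.60 → outlier.
83.4 > 54.60 → outlier.
All remaining values lie within [-13.40, 54.60].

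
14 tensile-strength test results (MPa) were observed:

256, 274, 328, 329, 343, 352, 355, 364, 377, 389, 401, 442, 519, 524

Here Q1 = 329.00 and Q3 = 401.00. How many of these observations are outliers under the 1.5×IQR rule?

2

IQR = 72.00; fences at 329.00 − 108.00 = 221.00 and 401.00 + 108.00 = 509.00.
Outside the cutoffs: 519, 524.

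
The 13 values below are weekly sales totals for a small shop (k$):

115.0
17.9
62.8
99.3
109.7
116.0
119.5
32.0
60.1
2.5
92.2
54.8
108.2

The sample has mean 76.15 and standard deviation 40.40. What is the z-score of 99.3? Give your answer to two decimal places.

z = (99.3 − 76.15) / 40.40 = 0.57.

0.57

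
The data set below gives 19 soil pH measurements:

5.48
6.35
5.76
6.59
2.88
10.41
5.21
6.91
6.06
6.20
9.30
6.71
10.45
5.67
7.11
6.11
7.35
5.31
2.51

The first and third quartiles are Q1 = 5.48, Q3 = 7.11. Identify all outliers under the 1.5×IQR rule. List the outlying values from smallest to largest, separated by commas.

2.51, 2.88, 10.41, 10.45

IQR = Q3 − Q1 = 7.11 − 5.48 = 1.63.
Lower fence = Q1 − 1.5·IQR = 5.48 − 2.445 = 3.035.
Upper fence = Q3 + 1.5·IQR = 7.11 + 2.445 = 9.555.
2.51 < 3.035 → outlier.
2.88 < 3.035 → outlier.
10.41 > 9.555 → outlier.
10.45 > 9.555 → outlier.
All remaining values lie within [3.035, 9.555].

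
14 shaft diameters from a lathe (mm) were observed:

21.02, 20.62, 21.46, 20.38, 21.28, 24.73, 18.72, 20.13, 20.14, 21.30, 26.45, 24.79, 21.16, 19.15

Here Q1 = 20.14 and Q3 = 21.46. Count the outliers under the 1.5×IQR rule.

IQR = 1.32; fences at 20.14 − 1.98 = 18.16 and 21.46 + 1.98 = 23.44.
Outside the cutoffs: 24.73, 24.79, 26.45.

3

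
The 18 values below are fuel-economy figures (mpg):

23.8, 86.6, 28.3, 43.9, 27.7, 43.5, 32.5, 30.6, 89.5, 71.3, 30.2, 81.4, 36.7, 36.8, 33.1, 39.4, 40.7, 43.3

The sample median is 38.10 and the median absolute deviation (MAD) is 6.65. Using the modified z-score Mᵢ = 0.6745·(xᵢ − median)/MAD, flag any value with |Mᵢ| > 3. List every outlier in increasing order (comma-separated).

71.3, 81.4, 86.6, 89.5

|Mᵢ| > 3 ⇔ |xᵢ − 38.10| > 3·6.65/0.6745 = 29.58.
So outliers lie outside [8.52, 67.68].
71.3: M = 3.37 → outlier.
81.4: M = 4.39 → outlier.
86.6: M = 4.92 → outlier.
89.5: M = 5.21 → outlier.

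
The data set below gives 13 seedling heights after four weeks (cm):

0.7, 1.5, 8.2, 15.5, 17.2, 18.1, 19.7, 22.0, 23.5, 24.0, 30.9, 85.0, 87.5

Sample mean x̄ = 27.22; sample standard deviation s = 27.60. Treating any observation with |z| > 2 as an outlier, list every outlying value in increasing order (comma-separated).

Cutoffs at x̄ ± 2s: 27.22 ± 2·27.60 = [-27.98, 82.42].
85.0: z = 2.09, |z| > 2 → outlier.
87.5: z = 2.18, |z| > 2 → outlier.
Every other value lies within [-27.98, 82.42].

85.0, 87.5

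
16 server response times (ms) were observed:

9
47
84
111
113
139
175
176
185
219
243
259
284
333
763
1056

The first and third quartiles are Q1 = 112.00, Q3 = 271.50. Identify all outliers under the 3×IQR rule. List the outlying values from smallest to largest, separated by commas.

IQR = Q3 − Q1 = 271.50 − 112.00 = 159.50.
Lower fence = Q1 − 3·IQR = 112.00 − 478.50 = -366.50.
Upper fence = Q3 + 3·IQR = 271.50 + 478.50 = 750.00.
763 > 750.00 → outlier.
1056 > 750.00 → outlier.
All remaining values lie within [-366.50, 750.00].

763, 1056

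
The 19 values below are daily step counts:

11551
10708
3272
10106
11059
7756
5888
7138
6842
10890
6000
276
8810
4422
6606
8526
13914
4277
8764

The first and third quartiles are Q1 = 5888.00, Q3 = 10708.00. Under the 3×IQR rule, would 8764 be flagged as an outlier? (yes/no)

IQR = Q3 − Q1 = 10708.00 − 5888.00 = 4820.00.
Lower fence = Q1 − 3·IQR = 5888.00 − 14460.00 = -8572.00.
Upper fence = Q3 + 3·IQR = 10708.00 + 14460.00 = 25168.00.
8764 lies within [-8572.00, 25168.00].

no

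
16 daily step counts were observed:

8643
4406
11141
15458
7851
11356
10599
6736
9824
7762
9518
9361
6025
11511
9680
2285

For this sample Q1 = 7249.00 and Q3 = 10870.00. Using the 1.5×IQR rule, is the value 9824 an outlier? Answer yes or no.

no

IQR = Q3 − Q1 = 10870.00 − 7249.00 = 3621.00.
Lower fence = Q1 − 1.5·IQR = 7249.00 − 5431.50 = 1817.50.
Upper fence = Q3 + 1.5·IQR = 10870.00 + 5431.50 = 16301.50.
9824 lies within [1817.50, 16301.50].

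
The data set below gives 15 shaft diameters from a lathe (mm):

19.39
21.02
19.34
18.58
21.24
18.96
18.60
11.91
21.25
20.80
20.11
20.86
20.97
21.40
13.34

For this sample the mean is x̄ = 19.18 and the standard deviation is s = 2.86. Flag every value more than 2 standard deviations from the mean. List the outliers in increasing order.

Cutoffs at x̄ ± 2s: 19.18 ± 2·2.86 = [13.46, 24.90].
11.91: z = -2.54, |z| > 2 → outlier.
13.34: z = -2.04, |z| > 2 → outlier.
Every other value lies within [13.46, 24.90].

11.91, 13.34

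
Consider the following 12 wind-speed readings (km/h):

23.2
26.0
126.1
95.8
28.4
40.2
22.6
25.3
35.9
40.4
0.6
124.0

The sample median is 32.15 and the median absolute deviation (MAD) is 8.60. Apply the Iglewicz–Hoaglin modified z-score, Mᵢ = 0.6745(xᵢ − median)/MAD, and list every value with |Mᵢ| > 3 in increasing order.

95.8, 124.0, 126.1

|Mᵢ| > 3 ⇔ |xᵢ − 32.15| > 3·8.60/0.6745 = 38.25.
So outliers lie outside [-6.10, 70.40].
95.8: M = 4.99 → outlier.
124.0: M = 7.20 → outlier.
126.1: M = 7.37 → outlier.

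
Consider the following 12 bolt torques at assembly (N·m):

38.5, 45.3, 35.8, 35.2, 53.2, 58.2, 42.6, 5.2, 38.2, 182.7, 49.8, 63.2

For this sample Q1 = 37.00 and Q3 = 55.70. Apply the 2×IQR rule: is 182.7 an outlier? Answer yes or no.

IQR = Q3 − Q1 = 55.70 − 37.00 = 18.70.
Lower fence = Q1 − 2·IQR = 37.00 − 37.40 = -0.40.
Upper fence = Q3 + 2·IQR = 55.70 + 37.40 = 93.10.
182.7 lies above the upper fence.

yes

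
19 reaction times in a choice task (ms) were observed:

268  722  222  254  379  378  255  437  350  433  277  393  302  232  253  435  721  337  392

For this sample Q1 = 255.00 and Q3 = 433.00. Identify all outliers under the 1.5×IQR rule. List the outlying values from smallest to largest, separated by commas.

721, 722

IQR = Q3 − Q1 = 433.00 − 255.00 = 178.00.
Lower fence = Q1 − 1.5·IQR = 255.00 − 267.00 = -12.00.
Upper fence = Q3 + 1.5·IQR = 433.00 + 267.00 = 700.00.
721 > 700.00 → outlier.
722 > 700.00 → outlier.
All remaining values lie within [-12.00, 700.00].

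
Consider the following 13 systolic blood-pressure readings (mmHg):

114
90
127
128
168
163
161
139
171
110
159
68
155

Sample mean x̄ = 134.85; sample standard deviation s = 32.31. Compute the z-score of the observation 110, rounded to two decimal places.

z = (110 − 134.85) / 32.31 = -0.77.

-0.77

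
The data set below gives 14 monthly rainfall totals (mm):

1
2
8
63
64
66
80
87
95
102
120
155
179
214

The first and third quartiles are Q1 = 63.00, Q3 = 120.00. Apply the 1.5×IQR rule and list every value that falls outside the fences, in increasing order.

214

IQR = Q3 − Q1 = 120.00 − 63.00 = 57.00.
Lower fence = Q1 − 1.5·IQR = 63.00 − 85.50 = -22.50.
Upper fence = Q3 + 1.5·IQR = 120.00 + 85.50 = 205.50.
214 > 205.50 → outlier.
All remaining values lie within [-22.50, 205.50].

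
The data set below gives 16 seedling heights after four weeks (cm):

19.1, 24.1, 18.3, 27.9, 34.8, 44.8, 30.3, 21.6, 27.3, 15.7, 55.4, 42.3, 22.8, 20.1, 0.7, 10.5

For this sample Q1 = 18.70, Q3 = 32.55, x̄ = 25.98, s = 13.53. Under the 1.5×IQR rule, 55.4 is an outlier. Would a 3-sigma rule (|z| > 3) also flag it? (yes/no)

z = (55.4 − 25.98) / 13.53 = 2.17.
|z| = 2.17 ≤ 3.

no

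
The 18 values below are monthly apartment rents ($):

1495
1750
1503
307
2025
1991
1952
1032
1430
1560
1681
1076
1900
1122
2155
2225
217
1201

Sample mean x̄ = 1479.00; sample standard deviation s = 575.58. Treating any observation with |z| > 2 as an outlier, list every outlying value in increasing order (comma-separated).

217, 307

Cutoffs at x̄ ± 2s: 1479.00 ± 2·575.58 = [327.84, 2630.16].
217: z = -2.19, |z| > 2 → outlier.
307: z = -2.04, |z| > 2 → outlier.
Every other value lies within [327.84, 2630.16].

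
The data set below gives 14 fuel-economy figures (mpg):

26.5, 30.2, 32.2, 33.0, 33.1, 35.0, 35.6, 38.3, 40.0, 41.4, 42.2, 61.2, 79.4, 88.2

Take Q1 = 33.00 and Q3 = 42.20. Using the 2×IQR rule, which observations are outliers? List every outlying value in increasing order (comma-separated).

IQR = Q3 − Q1 = 42.20 − 33.00 = 9.20.
Lower fence = Q1 − 2·IQR = 33.00 − 18.40 = 14.60.
Upper fence = Q3 + 2·IQR = 42.20 + 18.40 = 60.60.
61.2 > 60.60 → outlier.
79.4 > 60.60 → outlier.
88.2 > 60.60 → outlier.
All remaining values lie within [14.60, 60.60].

61.2, 79.4, 88.2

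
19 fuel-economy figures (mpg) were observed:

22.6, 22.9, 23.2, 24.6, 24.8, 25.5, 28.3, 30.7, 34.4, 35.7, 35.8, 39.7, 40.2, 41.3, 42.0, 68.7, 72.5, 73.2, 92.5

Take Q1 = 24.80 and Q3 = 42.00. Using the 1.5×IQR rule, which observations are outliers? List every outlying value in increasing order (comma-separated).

68.7, 72.5, 73.2, 92.5

IQR = Q3 − Q1 = 42.00 − 24.80 = 17.20.
Lower fence = Q1 − 1.5·IQR = 24.80 − 25.80 = -1.00.
Upper fence = Q3 + 1.5·IQR = 42.00 + 25.80 = 67.80.
68.7 > 67.80 → outlier.
72.5 > 67.80 → outlier.
73.2 > 67.80 → outlier.
92.5 > 67.80 → outlier.
All remaining values lie within [-1.00, 67.80].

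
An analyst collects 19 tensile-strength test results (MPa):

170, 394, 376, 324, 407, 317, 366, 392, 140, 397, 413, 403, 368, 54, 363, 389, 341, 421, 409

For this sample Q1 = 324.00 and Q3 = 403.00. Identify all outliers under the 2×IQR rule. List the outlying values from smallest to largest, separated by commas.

IQR = Q3 − Q1 = 403.00 − 324.00 = 79.00.
Lower fence = Q1 − 2·IQR = 324.00 − 158.00 = 166.00.
Upper fence = Q3 + 2·IQR = 403.00 + 158.00 = 561.00.
54 < 166.00 → outlier.
140 < 166.00 → outlier.
All remaining values lie within [166.00, 561.00].

54, 140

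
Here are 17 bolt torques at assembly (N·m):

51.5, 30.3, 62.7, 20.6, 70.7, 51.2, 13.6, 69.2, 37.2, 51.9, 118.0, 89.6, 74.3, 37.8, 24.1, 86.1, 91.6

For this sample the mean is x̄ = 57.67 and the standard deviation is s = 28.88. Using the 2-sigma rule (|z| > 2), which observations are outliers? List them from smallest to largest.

118.0

Cutoffs at x̄ ± 2s: 57.67 ± 2·28.88 = [-0.09, 115.43].
118.0: z = 2.09, |z| > 2 → outlier.
Every other value lies within [-0.09, 115.43].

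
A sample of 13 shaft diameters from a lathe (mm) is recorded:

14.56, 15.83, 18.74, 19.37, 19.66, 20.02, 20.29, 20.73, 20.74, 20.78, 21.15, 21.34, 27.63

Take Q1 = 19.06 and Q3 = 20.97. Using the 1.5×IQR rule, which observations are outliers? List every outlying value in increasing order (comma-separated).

14.56, 15.83, 27.63

IQR = Q3 − Q1 = 20.97 − 19.06 = 1.91.
Lower fence = Q1 − 1.5·IQR = 19.06 − 2.865 = 16.195.
Upper fence = Q3 + 1.5·IQR = 20.97 + 2.865 = 23.835.
14.56 < 16.195 → outlier.
15.83 < 16.195 → outlier.
27.63 > 23.835 → outlier.
All remaining values lie within [16.195, 23.835].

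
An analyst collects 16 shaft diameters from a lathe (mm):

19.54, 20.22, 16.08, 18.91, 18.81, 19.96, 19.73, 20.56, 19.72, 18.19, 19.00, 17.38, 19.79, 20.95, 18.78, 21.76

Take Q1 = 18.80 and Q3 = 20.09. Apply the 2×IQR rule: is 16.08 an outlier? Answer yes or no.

IQR = Q3 − Q1 = 20.09 − 18.80 = 1.29.
Lower fence = Q1 − 2·IQR = 18.80 − 2.58 = 16.22.
Upper fence = Q3 + 2·IQR = 20.09 + 2.58 = 22.67.
16.08 lies below the lower fence.

yes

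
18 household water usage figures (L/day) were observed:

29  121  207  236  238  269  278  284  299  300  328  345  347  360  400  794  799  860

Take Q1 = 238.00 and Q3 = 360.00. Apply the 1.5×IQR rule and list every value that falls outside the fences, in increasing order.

29, 794, 799, 860

IQR = Q3 − Q1 = 360.00 − 238.00 = 122.00.
Lower fence = Q1 − 1.5·IQR = 238.00 − 183.00 = 55.00.
Upper fence = Q3 + 1.5·IQR = 360.00 + 183.00 = 543.00.
29 < 55.00 → outlier.
794 > 543.00 → outlier.
799 > 543.00 → outlier.
860 > 543.00 → outlier.
All remaining values lie within [55.00, 543.00].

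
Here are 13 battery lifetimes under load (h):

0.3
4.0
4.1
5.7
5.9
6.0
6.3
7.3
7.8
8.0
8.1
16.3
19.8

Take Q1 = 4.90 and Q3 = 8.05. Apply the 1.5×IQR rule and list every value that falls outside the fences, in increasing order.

IQR = Q3 − Q1 = 8.05 − 4.90 = 3.15.
Lower fence = Q1 − 1.5·IQR = 4.90 − 4.725 = 0.175.
Upper fence = Q3 + 1.5·IQR = 8.05 + 4.725 = 12.775.
16.3 > 12.775 → outlier.
19.8 > 12.775 → outlier.
All remaining values lie within [0.175, 12.775].

16.3, 19.8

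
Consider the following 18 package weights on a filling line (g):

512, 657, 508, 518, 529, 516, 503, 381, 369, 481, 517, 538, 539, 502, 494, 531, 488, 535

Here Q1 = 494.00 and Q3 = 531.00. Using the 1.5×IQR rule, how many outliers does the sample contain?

IQR = 37.00; fences at 494.00 − 55.50 = 438.50 and 531.00 + 55.50 = 586.50.
Outside the cutoffs: 369, 381, 657.

3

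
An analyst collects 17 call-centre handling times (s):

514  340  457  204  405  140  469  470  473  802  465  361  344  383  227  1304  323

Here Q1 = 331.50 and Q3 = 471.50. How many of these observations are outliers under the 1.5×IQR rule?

2

IQR = 140.00; fences at 331.50 − 210.00 = 121.50 and 471.50 + 210.00 = 681.50.
Outside the cutoffs: 802, 1304.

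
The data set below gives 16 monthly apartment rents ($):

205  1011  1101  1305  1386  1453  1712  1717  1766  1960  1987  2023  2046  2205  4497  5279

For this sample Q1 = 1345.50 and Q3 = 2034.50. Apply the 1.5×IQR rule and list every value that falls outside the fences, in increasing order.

IQR = Q3 − Q1 = 2034.50 − 1345.50 = 689.00.
Lower fence = Q1 − 1.5·IQR = 1345.50 − 1033.50 = 312.00.
Upper fence = Q3 + 1.5·IQR = 2034.50 + 1033.50 = 3068.00.
205 < 312.00 → outlier.
4497 > 3068.00 → outlier.
5279 > 3068.00 → outlier.
All remaining values lie within [312.00, 3068.00].

205, 4497, 5279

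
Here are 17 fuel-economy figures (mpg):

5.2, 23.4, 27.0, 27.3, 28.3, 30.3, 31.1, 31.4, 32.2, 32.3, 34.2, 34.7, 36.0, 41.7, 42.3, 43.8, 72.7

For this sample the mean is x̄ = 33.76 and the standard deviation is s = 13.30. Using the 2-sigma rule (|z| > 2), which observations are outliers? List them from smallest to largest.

5.2, 72.7

Cutoffs at x̄ ± 2s: 33.76 ± 2·13.30 = [7.16, 60.36].
5.2: z = -2.15, |z| > 2 → outlier.
72.7: z = 2.93, |z| > 2 → outlier.
Every other value lies within [7.16, 60.36].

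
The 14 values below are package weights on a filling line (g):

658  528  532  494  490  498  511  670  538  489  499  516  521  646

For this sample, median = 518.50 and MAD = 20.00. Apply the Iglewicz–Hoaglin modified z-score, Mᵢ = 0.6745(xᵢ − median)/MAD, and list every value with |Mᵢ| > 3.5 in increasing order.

646, 658, 670

|Mᵢ| > 3.5 ⇔ |xᵢ − 518.50| > 3.5·20.00/0.6745 = 103.78.
So outliers lie outside [414.72, 622.28].
646: M = 4.30 → outlier.
658: M = 4.70 → outlier.
670: M = 5.11 → outlier.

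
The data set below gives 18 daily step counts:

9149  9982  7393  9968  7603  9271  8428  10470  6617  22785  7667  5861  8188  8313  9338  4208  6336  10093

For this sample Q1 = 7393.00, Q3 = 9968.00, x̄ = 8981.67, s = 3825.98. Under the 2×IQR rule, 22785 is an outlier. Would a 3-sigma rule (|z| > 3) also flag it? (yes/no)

z = (22785 − 8981.67) / 3825.98 = 3.61.
|z| = 3.61 > 3.

yes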